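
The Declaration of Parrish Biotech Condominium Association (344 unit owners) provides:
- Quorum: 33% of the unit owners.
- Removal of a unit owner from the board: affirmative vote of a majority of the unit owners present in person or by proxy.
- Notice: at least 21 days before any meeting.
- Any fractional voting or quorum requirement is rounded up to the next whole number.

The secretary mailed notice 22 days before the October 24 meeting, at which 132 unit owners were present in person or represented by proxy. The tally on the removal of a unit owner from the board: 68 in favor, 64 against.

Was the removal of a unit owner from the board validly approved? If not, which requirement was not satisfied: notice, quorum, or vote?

Notice: 22 days given; 21 required. Satisfied.
Quorum: 33% of 344 = 113.52, rounded up to 114; 132 present. Satisfied.
Vote: requires a majority of those present (132); a majority of 132 is 67, so 67 needed; 68 in favor. Satisfied.

Valid — all requirements satisfied.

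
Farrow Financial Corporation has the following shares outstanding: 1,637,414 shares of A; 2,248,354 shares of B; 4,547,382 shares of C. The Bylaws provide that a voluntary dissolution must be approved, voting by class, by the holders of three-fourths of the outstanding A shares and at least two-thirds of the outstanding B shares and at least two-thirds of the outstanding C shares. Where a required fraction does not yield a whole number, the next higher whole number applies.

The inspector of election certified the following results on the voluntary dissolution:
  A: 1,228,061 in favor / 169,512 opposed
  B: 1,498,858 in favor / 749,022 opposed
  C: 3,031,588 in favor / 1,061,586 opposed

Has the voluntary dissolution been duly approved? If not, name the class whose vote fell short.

A: 3/4 of 1637414 = 1228060.50, rounded up to 1228061; 1,228,061 required, 1,228,061 in favor — approved.
B: 2/3 of 2248354 = 1498902.67, rounded up to 1498903; 1,498,903 required, 1,498,858 in favor — not approved.
C: 2/3 of 4547382 = 3031588; 3,031,588 required, 3,031,588 in favor — approved.

Not approved — the B shares did not give the required vote.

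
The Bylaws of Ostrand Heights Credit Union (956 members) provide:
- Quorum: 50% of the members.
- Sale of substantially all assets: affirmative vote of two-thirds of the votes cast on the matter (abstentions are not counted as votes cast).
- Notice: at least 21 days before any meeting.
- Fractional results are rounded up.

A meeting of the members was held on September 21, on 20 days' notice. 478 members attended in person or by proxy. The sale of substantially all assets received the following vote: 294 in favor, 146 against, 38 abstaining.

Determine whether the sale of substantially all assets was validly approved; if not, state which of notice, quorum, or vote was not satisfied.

Invalid — notice requirement not satisfied.

Notice: 20 days given; 21 required. Not satisfied.
Quorum: 50% of 956 = 478; 478 present. Satisfied.
Vote: requires two-thirds of the votes cast (478 − 38 abstaining = 440); 2/3 of 440 = 293.33, rounded up to 294, so 294 needed; 294 in favor. Satisfied.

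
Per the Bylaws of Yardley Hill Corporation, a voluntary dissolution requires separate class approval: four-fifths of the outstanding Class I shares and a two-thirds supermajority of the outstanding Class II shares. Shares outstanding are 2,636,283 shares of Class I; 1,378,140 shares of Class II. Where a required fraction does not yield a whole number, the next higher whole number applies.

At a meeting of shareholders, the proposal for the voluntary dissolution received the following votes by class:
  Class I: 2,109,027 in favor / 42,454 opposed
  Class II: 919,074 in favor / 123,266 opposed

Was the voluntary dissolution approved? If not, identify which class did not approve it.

Approved — every class gave the required vote.

Class I: 4/5 of 2636283 = 2109026.40, rounded up to 2109027; 2,109,027 required, 2,109,027 in favor — approved.
Class II: 2/3 of 1378140 = 918760; 918,760 required, 919,074 in favor — approved.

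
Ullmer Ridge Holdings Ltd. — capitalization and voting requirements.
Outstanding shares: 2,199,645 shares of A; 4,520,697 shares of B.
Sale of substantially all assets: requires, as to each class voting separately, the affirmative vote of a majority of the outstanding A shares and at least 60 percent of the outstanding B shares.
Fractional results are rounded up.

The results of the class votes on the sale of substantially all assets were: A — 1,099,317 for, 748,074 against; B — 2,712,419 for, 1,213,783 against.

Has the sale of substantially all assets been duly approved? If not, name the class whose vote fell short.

A: a majority of 2199645 is 1099823; 1,099,823 required, 1,099,317 in favor — not approved.
B: 3/5 of 4520697 = 2712418.20, rounded up to 2712419; 2,712,419 required, 2,712,419 in favor — approved.

Not approved — the A shares did not give the required vote.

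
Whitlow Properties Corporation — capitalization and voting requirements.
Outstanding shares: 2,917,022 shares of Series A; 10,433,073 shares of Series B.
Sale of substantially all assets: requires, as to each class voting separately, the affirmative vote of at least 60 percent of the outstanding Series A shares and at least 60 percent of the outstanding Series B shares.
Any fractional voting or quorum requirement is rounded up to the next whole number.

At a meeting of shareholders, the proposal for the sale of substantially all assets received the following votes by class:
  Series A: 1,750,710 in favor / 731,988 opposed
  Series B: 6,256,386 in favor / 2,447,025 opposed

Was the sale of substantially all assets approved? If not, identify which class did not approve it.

Series A: 3/5 of 2917022 = 1750213.20, rounded up to 1750214; 1,750,214 required, 1,750,710 in favor — approved.
Series B: 3/5 of 10433073 = 6259843.80, rounded up to 6259844; 6,259,844 required, 6,256,386 in favor — not approved.

Not approved — the Series B shares did not give the required vote.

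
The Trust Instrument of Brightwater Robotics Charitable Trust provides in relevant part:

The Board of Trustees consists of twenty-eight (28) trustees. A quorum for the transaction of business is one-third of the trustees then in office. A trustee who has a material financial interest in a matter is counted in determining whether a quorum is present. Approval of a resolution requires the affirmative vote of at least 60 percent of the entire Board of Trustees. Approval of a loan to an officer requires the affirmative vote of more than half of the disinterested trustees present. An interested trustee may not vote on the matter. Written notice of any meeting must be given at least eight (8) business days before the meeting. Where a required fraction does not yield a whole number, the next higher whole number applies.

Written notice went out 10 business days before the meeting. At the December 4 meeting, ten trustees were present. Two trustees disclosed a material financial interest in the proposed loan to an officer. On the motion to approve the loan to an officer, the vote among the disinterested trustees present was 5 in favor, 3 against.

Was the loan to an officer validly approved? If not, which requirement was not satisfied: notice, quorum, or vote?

Notice: 10 business days given; 8 required (10 ≥ 8). Satisfied.
Quorum: 10 present (interested trustees count toward quorum); quorum is 10. Satisfied.
Vote: the loan to an officer requires a majority of the disinterested trustees present (10 − 2 = 8). A majority of 8 is 5, so 5 affirmative votes are needed; 5 voted in favor. Satisfied.

Valid — all requirements satisfied.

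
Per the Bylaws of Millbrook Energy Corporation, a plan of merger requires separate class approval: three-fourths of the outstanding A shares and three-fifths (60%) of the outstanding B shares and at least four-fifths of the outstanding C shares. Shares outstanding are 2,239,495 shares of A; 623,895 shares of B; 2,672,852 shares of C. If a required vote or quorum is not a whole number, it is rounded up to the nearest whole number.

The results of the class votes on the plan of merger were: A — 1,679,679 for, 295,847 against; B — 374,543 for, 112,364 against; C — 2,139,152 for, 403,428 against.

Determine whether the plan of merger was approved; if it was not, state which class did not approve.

A: 3/4 of 2239495 = 1679621.25, rounded up to 1679622; 1,679,622 required, 1,679,679 in favor — approved.
B: 3/5 of 623895 = 374337; 374,337 required, 374,543 in favor — approved.
C: 4/5 of 2672852 = 2138281.60, rounded up to 2138282; 2,138,282 required, 2,139,152 in favor — approved.

Approved — every class gave the required vote.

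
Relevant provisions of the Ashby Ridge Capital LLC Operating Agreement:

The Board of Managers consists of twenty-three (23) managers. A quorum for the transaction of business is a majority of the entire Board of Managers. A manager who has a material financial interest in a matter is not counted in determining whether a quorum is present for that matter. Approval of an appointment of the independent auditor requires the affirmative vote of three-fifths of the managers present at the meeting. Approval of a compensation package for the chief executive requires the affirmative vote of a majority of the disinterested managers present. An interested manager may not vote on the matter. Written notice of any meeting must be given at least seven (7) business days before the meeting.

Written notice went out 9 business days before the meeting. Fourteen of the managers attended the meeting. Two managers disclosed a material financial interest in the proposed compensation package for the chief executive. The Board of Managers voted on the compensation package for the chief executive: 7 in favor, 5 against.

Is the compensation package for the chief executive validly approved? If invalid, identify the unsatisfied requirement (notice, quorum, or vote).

Notice: 9 business days given; 7 required (9 ≥ 7). Satisfied.
Quorum: 14 present, but the 2 interested managers do not count, leaving 12. Quorum is 12. Satisfied.
Vote: the compensation package for the chief executive requires a majority of the disinterested managers present (14 − 2 = 12). A majority of 12 is 7, so 7 affirmative votes are needed; 7 voted in favor. Satisfied.

Valid — all requirements satisfied.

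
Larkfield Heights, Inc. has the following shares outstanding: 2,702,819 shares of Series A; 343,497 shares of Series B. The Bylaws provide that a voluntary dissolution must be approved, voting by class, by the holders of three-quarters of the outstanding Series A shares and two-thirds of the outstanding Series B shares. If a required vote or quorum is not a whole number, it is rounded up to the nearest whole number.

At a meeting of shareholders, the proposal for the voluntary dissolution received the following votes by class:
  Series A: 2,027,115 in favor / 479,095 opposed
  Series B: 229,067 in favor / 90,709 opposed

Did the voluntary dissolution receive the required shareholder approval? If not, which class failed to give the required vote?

Series A: 3/4 of 2702819 = 2027114.25, rounded up to 2027115; 2,027,115 required, 2,027,115 in favor — approved.
Series B: 2/3 of 343497 = 228998; 228,998 required, 229,067 in favor — approved.

Approved — every class gave the required vote.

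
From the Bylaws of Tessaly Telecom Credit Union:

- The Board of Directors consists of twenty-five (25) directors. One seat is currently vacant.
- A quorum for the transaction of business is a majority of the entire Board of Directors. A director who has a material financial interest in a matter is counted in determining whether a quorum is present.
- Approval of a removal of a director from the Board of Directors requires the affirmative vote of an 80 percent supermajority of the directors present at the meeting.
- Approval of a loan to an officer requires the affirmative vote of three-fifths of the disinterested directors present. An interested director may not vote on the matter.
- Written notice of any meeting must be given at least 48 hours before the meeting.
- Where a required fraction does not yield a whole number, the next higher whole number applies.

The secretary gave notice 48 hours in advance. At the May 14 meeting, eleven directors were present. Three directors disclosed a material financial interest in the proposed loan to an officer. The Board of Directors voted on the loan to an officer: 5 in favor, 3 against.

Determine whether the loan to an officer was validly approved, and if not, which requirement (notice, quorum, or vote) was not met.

Invalid — quorum requirement not satisfied.

Notice: 48 hours given; 48 required (48 ≥ 48). Satisfied.
Quorum: 11 present (interested directors count toward quorum); quorum is 13. Not satisfied.
Vote: the loan to an officer requires three-fifths of the disinterested directors present (11 − 3 = 8). 3/5 of 8 = 4.80, rounded up to 5, so 5 affirmative votes are needed; 5 voted in favor. Satisfied. (Moot — without a quorum no business can be validly transacted.)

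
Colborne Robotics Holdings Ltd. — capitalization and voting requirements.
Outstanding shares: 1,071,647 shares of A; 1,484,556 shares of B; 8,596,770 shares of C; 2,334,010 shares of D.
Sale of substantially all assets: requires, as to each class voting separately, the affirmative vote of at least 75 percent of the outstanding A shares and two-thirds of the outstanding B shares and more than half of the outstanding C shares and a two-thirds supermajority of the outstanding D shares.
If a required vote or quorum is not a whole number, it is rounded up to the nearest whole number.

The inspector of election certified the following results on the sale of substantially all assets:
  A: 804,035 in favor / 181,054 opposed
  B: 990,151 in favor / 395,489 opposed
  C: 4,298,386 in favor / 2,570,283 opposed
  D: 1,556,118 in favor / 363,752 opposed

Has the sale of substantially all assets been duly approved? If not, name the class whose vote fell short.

Approved — every class gave the required vote.

A: 3/4 of 1071647 = 803735.25, rounded up to 803736; 803,736 required, 804,035 in favor — approved.
B: 2/3 of 1484556 = 989704; 989,704 required, 990,151 in favor — approved.
C: a majority of 8596770 is 4298386; 4,298,386 required, 4,298,386 in favor — approved.
D: 2/3 of 2334010 = 1556006.67, rounded up to 1556007; 1,556,007 required, 1,556,118 in favor — approved.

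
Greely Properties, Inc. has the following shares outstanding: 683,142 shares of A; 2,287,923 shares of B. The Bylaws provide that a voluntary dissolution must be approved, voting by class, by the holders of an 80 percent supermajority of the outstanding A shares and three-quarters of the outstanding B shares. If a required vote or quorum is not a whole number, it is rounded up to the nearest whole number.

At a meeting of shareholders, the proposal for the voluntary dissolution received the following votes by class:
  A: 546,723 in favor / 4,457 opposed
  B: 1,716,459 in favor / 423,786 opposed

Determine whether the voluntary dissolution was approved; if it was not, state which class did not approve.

Approved — every class gave the required vote.

A: 4/5 of 683142 = 546513.60, rounded up to 546514; 546,514 required, 546,723 in favor — approved.
B: 3/4 of 2287923 = 1715942.25, rounded up to 1715943; 1,715,943 required, 1,716,459 in favor — approved.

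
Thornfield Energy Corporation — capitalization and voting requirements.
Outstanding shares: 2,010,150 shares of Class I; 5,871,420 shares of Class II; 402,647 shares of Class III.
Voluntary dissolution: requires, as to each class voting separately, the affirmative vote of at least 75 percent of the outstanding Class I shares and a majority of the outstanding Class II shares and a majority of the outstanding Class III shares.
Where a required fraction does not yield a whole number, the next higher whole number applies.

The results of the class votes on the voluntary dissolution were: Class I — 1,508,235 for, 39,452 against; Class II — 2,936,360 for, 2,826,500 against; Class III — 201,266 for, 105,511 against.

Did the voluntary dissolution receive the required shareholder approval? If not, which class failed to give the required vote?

Not approved — the Class III shares did not give the required vote.

Class I: 3/4 of 2010150 = 1507612.50, rounded up to 1507613; 1,507,613 required, 1,508,235 in favor — approved.
Class II: a majority of 5871420 is 2935711; 2,935,711 required, 2,936,360 in favor — approved.
Class III: a majority of 402647 is 201324; 201,324 required, 201,266 in favor — not approved.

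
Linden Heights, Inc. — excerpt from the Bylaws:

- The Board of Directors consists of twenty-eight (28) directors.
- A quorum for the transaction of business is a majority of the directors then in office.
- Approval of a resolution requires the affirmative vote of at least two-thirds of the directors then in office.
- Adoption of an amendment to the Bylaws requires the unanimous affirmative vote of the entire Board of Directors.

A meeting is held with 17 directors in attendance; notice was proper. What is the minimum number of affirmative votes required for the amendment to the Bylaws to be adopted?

28

The amendment to the Bylaws requires the unanimous vote of the entire Board of Directors (28).
Unanimous means all 28.
(Only 17 can vote, so the amendment to the Bylaws cannot pass at this meeting, but the required vote is still 28.)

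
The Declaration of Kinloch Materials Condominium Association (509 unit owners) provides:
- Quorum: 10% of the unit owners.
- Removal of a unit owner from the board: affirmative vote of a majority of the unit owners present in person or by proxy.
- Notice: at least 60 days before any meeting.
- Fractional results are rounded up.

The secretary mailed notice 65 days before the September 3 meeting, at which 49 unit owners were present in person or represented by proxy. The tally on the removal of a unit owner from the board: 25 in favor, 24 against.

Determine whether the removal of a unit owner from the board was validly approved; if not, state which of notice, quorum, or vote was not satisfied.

Notice: 65 days given; 60 required. Satisfied.
Quorum: 10% of 509 = 50.90, rounded up to 51; 49 present. Not satisfied.
Vote: requires a majority of those present (49); a majority of 49 is 25, so 25 needed; 25 in favor. Satisfied.

Invalid — quorum requirement not satisfied.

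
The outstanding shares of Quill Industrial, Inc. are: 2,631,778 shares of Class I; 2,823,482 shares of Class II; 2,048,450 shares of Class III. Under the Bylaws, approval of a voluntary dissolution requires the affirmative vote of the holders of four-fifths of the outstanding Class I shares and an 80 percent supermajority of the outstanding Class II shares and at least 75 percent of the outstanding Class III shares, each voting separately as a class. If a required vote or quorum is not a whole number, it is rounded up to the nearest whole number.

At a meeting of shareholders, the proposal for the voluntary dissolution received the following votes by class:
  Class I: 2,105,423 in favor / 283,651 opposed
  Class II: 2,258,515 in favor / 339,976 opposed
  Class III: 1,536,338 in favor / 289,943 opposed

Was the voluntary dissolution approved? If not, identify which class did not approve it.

Not approved — the Class II shares did not give the required vote.

Class I: 4/5 of 2631778 = 2105422.40, rounded up to 2105423; 2,105,423 required, 2,105,423 in favor — approved.
Class II: 4/5 of 2823482 = 2258785.60, rounded up to 2258786; 2,258,786 required, 2,258,515 in favor — not approved.
Class III: 3/4 of 2048450 = 1536337.50, rounded up to 1536338; 1,536,338 required, 1,536,338 in favor — approved.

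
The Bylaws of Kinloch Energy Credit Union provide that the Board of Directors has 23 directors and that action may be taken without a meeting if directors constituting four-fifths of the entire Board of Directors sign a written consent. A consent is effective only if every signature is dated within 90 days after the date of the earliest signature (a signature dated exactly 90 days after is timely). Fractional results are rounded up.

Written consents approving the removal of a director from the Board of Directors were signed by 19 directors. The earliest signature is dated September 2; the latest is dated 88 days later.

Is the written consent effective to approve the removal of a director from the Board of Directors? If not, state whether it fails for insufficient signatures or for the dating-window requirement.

Effective — both the signature and dating-window requirements are satisfied.

Signatures required: four-fifths of 23 — 4/5 of 23 = 18.40, rounded up to 19, so 19 needed; 19 signed. Sufficient.
Dating window: the latest signature is 88 days after the earliest; the limit is 90 days. Within the window.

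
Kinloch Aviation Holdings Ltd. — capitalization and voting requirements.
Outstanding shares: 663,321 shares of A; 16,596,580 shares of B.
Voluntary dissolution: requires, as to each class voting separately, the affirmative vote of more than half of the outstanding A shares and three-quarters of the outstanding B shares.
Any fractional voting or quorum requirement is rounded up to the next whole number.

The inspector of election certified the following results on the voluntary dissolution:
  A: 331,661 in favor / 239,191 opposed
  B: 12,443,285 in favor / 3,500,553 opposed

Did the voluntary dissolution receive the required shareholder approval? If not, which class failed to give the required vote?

A: a majority of 663321 is 331661; 331,661 required, 331,661 in favor — approved.
B: 3/4 of 16596580 = 12447435; 12,447,435 required, 12,443,285 in favor — not approved.

Not approved — the B shares did not give the required vote.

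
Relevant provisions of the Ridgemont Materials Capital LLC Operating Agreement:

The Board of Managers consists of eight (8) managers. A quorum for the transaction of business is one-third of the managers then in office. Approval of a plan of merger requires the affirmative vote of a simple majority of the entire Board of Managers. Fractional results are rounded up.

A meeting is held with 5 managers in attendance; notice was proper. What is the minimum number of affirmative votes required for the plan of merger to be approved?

5

The plan of merger requires a majority of the entire Board of Managers (8).
A majority of 8 is 5.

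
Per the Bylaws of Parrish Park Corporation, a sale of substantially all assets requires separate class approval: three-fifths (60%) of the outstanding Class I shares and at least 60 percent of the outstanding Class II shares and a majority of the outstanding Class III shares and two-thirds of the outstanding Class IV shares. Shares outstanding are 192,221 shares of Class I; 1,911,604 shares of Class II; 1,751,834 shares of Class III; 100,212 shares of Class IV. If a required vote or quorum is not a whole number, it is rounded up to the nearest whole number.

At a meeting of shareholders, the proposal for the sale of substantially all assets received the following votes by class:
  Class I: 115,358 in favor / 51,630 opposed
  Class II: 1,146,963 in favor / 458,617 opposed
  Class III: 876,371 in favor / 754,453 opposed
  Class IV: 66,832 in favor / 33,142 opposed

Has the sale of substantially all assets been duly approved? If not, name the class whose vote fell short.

Class I: 3/5 of 192221 = 115332.60, rounded up to 115333; 115,333 required, 115,358 in favor — approved.
Class II: 3/5 of 1911604 = 1146962.40, rounded up to 1146963; 1,146,963 required, 1,146,963 in favor — approved.
Class III: a majority of 1751834 is 875918; 875,918 required, 876,371 in favor — approved.
Class IV: 2/3 of 100212 = 66808; 66,808 required, 66,832 in favor — approved.

Approved — every class gave the required vote.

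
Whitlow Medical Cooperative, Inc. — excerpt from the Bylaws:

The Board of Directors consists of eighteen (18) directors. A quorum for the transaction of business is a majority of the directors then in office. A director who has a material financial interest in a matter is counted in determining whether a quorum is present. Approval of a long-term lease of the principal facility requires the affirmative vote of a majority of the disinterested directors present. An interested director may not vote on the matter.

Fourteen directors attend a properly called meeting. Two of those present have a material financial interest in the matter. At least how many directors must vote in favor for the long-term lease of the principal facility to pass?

7

The long-term lease of the principal facility requires a majority of the disinterested directors present (14 − 2 = 12).
A majority of 12 is 7.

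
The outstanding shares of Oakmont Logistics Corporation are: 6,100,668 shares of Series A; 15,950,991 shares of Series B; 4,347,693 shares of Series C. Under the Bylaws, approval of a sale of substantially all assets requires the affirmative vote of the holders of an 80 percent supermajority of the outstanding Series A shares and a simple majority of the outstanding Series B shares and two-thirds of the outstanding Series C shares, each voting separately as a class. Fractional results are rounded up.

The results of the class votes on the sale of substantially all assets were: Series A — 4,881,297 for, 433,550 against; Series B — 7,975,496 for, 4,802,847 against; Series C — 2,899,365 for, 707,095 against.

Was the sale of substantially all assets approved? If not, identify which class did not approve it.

Series A: 4/5 of 6100668 = 4880534.40, rounded up to 4880535; 4,880,535 required, 4,881,297 in favor — approved.
Series B: a majority of 15950991 is 7975496; 7,975,496 required, 7,975,496 in favor — approved.
Series C: 2/3 of 4347693 = 2898462; 2,898,462 required, 2,899,365 in favor — approved.

Approved — every class gave the required vote.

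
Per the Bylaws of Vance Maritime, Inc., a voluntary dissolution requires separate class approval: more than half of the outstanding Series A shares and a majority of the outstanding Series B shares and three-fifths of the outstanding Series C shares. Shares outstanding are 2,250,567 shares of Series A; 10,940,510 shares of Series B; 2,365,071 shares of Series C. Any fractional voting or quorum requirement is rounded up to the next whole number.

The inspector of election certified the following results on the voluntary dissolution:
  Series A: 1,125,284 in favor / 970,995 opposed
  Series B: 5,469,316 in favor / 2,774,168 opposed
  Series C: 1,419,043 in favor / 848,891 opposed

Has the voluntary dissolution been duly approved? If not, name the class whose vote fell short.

Series A: a majority of 2250567 is 1125284; 1,125,284 required, 1,125,284 in favor — approved.
Series B: a majority of 10940510 is 5470256; 5,470,256 required, 5,469,316 in favor — not approved.
Series C: 3/5 of 2365071 = 1419042.60, rounded up to 1419043; 1,419,043 required, 1,419,043 in favor — approved.

Not approved — the Series B shares did not give the required vote.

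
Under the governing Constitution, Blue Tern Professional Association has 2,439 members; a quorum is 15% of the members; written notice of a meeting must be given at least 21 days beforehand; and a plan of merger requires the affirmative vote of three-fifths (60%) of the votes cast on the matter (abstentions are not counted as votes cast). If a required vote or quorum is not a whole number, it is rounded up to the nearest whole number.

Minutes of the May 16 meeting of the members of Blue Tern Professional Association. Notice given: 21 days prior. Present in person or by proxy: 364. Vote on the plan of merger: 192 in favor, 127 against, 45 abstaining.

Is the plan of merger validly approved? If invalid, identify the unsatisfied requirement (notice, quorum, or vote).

Invalid — quorum requirement not satisfied.

Notice: 21 days given; 21 required. Satisfied.
Quorum: 15% of 2,439 = 365.85, rounded up to 366; 364 present. Not satisfied.
Vote: requires three-fifths of the votes cast (364 − 45 abstaining = 319); 3/5 of 319 = 191.40, rounded up to 192, so 192 needed; 192 in favor. Satisfied.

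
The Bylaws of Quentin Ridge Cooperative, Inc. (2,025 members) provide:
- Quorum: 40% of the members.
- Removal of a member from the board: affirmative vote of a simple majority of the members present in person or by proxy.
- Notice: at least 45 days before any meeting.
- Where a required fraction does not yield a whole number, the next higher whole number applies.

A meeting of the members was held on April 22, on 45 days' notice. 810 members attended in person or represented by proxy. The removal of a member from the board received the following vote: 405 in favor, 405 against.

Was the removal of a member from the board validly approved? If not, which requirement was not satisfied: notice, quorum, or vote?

Notice: 45 days given; 45 required. Satisfied.
Quorum: 40% of 2,025 = 810; 810 present. Satisfied.
Vote: requires a majority of those present (810); a majority of 810 is 406, so 406 needed; 405 in favor. Not satisfied.

Invalid — vote requirement not satisfied.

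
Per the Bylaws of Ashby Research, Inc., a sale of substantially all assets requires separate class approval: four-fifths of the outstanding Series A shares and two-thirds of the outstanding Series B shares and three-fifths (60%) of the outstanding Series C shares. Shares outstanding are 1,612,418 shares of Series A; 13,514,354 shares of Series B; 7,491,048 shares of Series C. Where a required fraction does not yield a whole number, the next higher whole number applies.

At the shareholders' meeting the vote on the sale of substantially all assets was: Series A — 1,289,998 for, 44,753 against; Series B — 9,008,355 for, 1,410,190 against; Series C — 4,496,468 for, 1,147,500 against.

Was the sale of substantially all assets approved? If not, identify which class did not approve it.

Series A: 4/5 of 1612418 = 1289934.40, rounded up to 1289935; 1,289,935 required, 1,289,998 in favor — approved.
Series B: 2/3 of 13514354 = 9009569.33, rounded up to 9009570; 9,009,570 required, 9,008,355 in favor — not approved.
Series C: 3/5 of 7491048 = 4494628.80, rounded up to 4494629; 4,494,629 required, 4,496,468 in favor — approved.

Not approved — the Series B shares did not give the required vote.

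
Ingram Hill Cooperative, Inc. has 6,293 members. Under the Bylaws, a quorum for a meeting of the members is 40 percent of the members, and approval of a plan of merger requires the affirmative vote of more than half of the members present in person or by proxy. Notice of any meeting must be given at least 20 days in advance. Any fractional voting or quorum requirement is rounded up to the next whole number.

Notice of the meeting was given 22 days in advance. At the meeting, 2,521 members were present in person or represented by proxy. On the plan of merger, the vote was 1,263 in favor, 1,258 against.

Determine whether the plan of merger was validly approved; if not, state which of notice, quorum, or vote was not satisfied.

Valid — all requirements satisfied.

Notice: 22 days given; 20 required. Satisfied.
Quorum: 40% of 6,293 = 2,517.20, rounded up to 2,518; 2,521 present. Satisfied.
Vote: requires a majority of those present (2,521); a majority of 2521 is 1261, so 1,261 needed; 1,263 in favor. Satisfied.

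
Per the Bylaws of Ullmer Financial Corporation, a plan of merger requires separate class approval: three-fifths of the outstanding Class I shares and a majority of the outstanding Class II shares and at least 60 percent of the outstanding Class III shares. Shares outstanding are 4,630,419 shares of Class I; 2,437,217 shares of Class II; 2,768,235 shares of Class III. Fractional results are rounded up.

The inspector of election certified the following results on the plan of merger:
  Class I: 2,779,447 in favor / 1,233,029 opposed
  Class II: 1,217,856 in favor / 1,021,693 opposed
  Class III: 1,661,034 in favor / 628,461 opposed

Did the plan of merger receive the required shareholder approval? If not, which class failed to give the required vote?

Not approved — the Class II shares did not give the required vote.

Class I: 3/5 of 4630419 = 2778251.40, rounded up to 2778252; 2,778,252 required, 2,779,447 in favor — approved.
Class II: a majority of 2437217 is 1218609; 1,218,609 required, 1,217,856 in favor — not approved.
Class III: 3/5 of 2768235 = 1660941; 1,660,941 required, 1,661,034 in favor — approved.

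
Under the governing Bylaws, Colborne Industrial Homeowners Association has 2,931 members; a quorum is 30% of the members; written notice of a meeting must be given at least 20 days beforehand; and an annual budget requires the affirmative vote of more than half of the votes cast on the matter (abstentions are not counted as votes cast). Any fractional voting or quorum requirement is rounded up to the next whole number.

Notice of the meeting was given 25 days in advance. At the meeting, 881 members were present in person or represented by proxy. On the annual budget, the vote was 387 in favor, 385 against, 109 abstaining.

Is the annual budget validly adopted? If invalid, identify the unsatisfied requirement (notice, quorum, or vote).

Valid — all requirements satisfied.

Notice: 25 days given; 20 required. Satisfied.
Quorum: 30% of 2,931 = 879.30, rounded up to 880; 881 present. Satisfied.
Vote: requires a majority of the votes cast (881 − 109 abstaining = 772); a majority of 772 is 387, so 387 needed; 387 in favor. Satisfied.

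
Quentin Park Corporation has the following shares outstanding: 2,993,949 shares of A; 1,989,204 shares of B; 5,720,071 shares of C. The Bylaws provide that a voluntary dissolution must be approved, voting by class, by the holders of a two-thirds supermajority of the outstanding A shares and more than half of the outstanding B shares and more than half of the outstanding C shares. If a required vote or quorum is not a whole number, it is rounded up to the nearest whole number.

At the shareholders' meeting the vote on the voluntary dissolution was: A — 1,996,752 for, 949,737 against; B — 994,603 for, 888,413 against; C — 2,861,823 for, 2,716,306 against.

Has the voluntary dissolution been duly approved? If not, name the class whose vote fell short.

Approved — every class gave the required vote.

A: 2/3 of 2993949 = 1995966; 1,995,966 required, 1,996,752 in favor — approved.
B: a majority of 1989204 is 994603; 994,603 required, 994,603 in favor — approved.
C: a majority of 5720071 is 2860036; 2,860,036 required, 2,861,823 in favor — approved.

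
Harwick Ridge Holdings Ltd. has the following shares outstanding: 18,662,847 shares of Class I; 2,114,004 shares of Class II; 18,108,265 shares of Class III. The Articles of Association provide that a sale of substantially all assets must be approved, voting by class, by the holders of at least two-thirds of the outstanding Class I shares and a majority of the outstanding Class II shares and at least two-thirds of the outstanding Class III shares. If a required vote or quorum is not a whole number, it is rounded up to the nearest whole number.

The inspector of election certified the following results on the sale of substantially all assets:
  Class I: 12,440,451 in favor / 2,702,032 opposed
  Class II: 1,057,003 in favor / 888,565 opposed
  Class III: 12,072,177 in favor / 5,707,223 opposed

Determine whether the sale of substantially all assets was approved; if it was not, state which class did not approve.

Class I: 2/3 of 18662847 = 12441898; 12,441,898 required, 12,440,451 in favor — not approved.
Class II: a majority of 2114004 is 1057003; 1,057,003 required, 1,057,003 in favor — approved.
Class III: 2/3 of 18108265 = 12072176.67, rounded up to 12072177; 12,072,177 required, 12,072,177 in favor — approved.

Not approved — the Class I shares did not give the required vote.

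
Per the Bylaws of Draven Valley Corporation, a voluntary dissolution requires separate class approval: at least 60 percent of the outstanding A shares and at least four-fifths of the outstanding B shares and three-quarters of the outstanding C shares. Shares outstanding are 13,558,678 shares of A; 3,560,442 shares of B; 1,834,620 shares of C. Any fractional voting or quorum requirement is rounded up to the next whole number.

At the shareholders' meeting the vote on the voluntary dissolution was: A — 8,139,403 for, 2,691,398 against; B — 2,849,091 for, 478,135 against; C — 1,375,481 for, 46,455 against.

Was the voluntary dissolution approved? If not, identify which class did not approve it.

A: 3/5 of 13558678 = 8135206.80, rounded up to 8135207; 8,135,207 required, 8,139,403 in favor — approved.
B: 4/5 of 3560442 = 2848353.60, rounded up to 2848354; 2,848,354 required, 2,849,091 in favor — approved.
C: 3/4 of 1834620 = 1375965; 1,375,965 required, 1,375,481 in favor — not approved.

Not approved — the C shares did not give the required vote.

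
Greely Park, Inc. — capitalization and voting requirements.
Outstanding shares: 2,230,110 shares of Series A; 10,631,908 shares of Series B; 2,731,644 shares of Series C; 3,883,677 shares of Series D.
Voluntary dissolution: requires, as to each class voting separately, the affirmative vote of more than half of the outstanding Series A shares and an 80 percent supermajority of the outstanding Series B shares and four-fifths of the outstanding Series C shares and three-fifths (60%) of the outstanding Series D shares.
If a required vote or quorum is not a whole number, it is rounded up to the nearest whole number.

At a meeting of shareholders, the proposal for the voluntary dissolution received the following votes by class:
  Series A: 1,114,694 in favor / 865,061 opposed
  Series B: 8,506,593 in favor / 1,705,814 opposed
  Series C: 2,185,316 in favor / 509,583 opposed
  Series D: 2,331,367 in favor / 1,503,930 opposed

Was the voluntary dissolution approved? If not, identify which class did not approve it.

Not approved — the Series A shares did not give the required vote.

Series A: a majority of 2230110 is 1115056; 1,115,056 required, 1,114,694 in favor — not approved.
Series B: 4/5 of 10631908 = 8505526.40, rounded up to 8505527; 8,505,527 required, 8,506,593 in favor — approved.
Series C: 4/5 of 2731644 = 2185315.20, rounded up to 2185316; 2,185,316 required, 2,185,316 in favor — approved.
Series D: 3/5 of 3883677 = 2330206.20, rounded up to 2330207; 2,330,207 required, 2,331,367 in favor — approved.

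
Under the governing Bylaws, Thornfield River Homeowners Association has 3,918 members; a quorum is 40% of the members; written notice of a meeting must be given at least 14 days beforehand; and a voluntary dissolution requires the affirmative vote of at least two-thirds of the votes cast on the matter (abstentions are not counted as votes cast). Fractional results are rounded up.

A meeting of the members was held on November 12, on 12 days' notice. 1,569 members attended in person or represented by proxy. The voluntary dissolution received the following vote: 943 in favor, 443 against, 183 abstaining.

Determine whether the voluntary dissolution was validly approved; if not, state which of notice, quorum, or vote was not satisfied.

Notice: 12 days given; 14 required. Not satisfied.
Quorum: 40% of 3,918 = 1,567.20, rounded up to 1,568; 1,569 present. Satisfied.
Vote: requires two-thirds of the votes cast (1,569 − 183 abstaining = 1,386); 2/3 of 1386 = 924, so 924 needed; 943 in favor. Satisfied.

Invalid — notice requirement not satisfied.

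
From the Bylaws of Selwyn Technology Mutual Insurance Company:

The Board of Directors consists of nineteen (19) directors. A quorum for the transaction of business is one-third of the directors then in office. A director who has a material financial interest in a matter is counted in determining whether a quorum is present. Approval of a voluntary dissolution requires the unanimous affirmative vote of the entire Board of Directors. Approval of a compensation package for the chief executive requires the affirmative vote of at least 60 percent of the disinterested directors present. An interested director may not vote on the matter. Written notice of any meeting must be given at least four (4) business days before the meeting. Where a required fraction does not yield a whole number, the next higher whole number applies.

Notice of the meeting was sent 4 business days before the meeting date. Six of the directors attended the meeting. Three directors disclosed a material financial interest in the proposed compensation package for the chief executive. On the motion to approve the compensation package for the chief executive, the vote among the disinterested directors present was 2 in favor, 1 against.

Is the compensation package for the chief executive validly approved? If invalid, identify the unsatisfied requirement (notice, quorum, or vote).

Notice: 4 business days given; 4 required (4 ≥ 4). Satisfied.
Quorum: 6 present (interested directors count toward quorum); quorum is 7. Not satisfied.
Vote: the compensation package for the chief executive requires three-fifths of the disinterested directors present (6 − 3 = 3). 3/5 of 3 = 1.80, rounded up to 2, so 2 affirmative votes are needed; 2 voted in favor. Satisfied. (Moot — without a quorum no business can be validly transacted.)

Invalid — quorum requirement not satisfied.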